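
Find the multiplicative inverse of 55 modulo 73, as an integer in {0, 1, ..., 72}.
Apply the extended Euclidean algorithm to (73, 55), tracking rows (r, s, t) with s·73 + t·55 = r. Each division r_prev = q·r_cur + r_new produces the new row as (previous row) − q·(current row):
  row A: (73, 1, 0)   [1·73 + 0·55 = 73]
  row B: (55, 0, 1)   [0·73 + 1·55 = 55]
  73 = 1·55 + 18   → row C = row A − 1·row B = (18, 1, −1)   [check: 1·73 − 1·55 = 18]
  55 = 3·18 + 1   → row D = row B − 3·row C = (1, −3, 4)   [check: −3·73 + 4·55 = 1]
  18 = 18·1 + 0   → remainder 0, stop. gcd = 1 (last nonzero row D).
The gcd is 1, so 55 is invertible mod 73. The last nonzero row gives −3·73 + 4·55 = 1, so t = 4. So 55^(−1) ≡ 4 (mod 73). Verify: 55 · 4 = 220 ≡ 1 (mod 73). ✓

Final answer: 55^(−1) ≡ 4 (mod 73)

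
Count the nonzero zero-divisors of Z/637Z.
Z/637Z has 132 nonzero zero-divisors

In Z/637Z each nonzero element is either a unit (gcd with 637 is 1) or a zero-divisor (gcd > 1). The number of units is φ(637): factorise 637 = 7^2 · 13, so φ(637) = (7^2 − 7^1) · (13 − 1) = 42 · 12 = 504. The nonzero elements number 637 − 1 = 636. Hence the nonzero zero-divisors number 636 − 504 = 132.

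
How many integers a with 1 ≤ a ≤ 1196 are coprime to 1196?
528

The number of a ∈ {1, ..., 1196} with gcd(a, 1196) = 1 is by definition Euler's totient φ(1196). φ is multiplicative, with φ(p^e) = p^e − p^(e−1). Factorise 1196 = 2^2 · 13 · 23. Then
  φ(1196) = (2^2 − 2^1) · (13 − 1) · (23 − 1) = 2 · 12 · 22 = 528.
So there are 528 such integers.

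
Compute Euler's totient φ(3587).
φ is multiplicative, with φ(p^e) = p^e − p^(e−1). Factorise 3587 = 17 · 211. Then
  φ(3587) = (17 − 1) · (211 − 1) = 16 · 210 = 3360.

Final answer: φ(3587) = 3360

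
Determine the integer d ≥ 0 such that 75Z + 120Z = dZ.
In the PID Z, (a, b) is generated by gcd(a, b). Compute gcd(120, 75) with the extended Euclidean algorithm, tracking rows (r, s, t) with s·120 + t·75 = r:
  row A: (120, 1, 0)   [1·120 + 0·75 = 120]
  row B: (75, 0, 1)   [0·120 + 1·75 = 75]
  120 = 1·75 + 45   → row C = row A − 1·row B = (45, 1, −1)   [check: 1·120 − 1·75 = 45]
  75 = 1·45 + 30   → row D = row B − 1·row C = (30, −1, 2)   [check: −1·120 + 2·75 = 30]
  45 = 1·30 + 15   → row E = row C − 1·row D = (15, 2, −3)   [check: 2·120 − 3·75 = 15]
  30 = 2·15 + 0   → remainder 0, stop. gcd = 15 (last nonzero row E).
So gcd(75, 120) = 15, with Bézout identity 2·120 − 3·75 = 15. Containment (⊇): the Bézout identity exhibits 15 as an element of (75, 120), giving (15) ⊆ (75, 120). Containment (⊆): since 15 | 75 and 15 | 120 (75 = 15·5, 120 = 15·8), every Z-linear combination of 75 and 120 is divisible by 15, so (75, 120) ⊆ (15). Therefore (75, 120) = (15), d = 15.

Final answer: (75, 120) = (15); d = 15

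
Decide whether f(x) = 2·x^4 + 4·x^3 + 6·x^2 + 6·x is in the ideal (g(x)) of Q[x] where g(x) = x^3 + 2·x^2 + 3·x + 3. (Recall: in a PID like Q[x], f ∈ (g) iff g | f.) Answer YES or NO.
YES

In Q[x] the ideal (g) consists of all multiples of g, so f ∈ (g) iff g | f, i.e. iff the remainder of f on division by g is 0. Divide f by g (g is monic, so eliminate the leading term of the running remainder at each step):
  leading term 2·x^4: subtract (2·x)·g(x) = 2·x^4 + 4·x^3 + 6·x^2 + 6·x, leaving 0
The remainder is 0, so f(x) = g(x) · h(x) with h(x) = 2·x. Hence g | f, i.e. f ∈ (g).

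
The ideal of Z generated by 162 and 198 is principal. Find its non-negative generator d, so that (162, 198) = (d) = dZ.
In the PID Z, (a, b) is generated by gcd(a, b). Compute gcd(198, 162) with the extended Euclidean algorithm, tracking rows (r, s, t) with s·198 + t·162 = r:
  row A: (198, 1, 0)   [1·198 + 0·162 = 198]
  row B: (162, 0, 1)   [0·198 + 1·162 = 162]
  198 = 1·162 + 36   → row C = row A − 1·row B = (36, 1, −1)   [check: 1·198 − 1·162 = 36]
  162 = 4·36 + 18   → row D = row B − 4·row C = (18, −4, 5)   [check: −4·198 + 5·162 = 18]
  36 = 2·18 + 0   → remainder 0, stop. gcd = 18 (last nonzero row D).
So gcd(162, 198) = 18, with Bézout identity −4·198 + 5·162 = 18. Containment (⊇): the Bézout identity exhibits 18 as an element of (162, 198), giving (18) ⊆ (162, 198). Containment (⊆): since 18 | 162 and 18 | 198 (162 = 18·9, 198 = 18·11), every Z-linear combination of 162 and 198 is divisible by 18, so (162, 198) ⊆ (18). Therefore (162, 198) = (18), d = 18.

Final answer: (162, 198) = (18); d = 18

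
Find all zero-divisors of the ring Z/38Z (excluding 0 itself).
nonzero zero-divisors of Z/38Z = {2, 4, 6, 8, 10, 12, 14, 16, 18, 19, 20, 22, 24, 26, 28, 30, 32, 34, 36}

An element a ∈ Z/38Z (with a ≠ 0) is a zero-divisor iff gcd(a, 38) > 1 (because a is a unit precisely when gcd(a, n) = 1, and in Z/nZ every nonzero, non-unit element is a zero-divisor). Scan a = 1, ..., 37 and keep those with gcd(a, 38) > 1:
  gcd(2, 38) = 2, gcd(4, 38) = 2, gcd(6, 38) = 2, gcd(8, 38) = 2, gcd(10, 38) = 2, gcd(12, 38) = 2, gcd(14, 38) = 2, gcd(16, 38) = 2, gcd(18, 38) = 2, gcd(19, 38) = 19, gcd(20, 38) = 2, gcd(22, 38) = 2, gcd(24, 38) = 2, gcd(26, 38) = 2, gcd(28, 38) = 2, gcd(30, 38) = 2, gcd(32, 38) = 2, gcd(34, 38) = 2, gcd(36, 38) = 2.
All other a ∈ {1, ..., 37} have gcd(a, 38) = 1 and are units. So the nonzero zero-divisors are exactly the 19 values of a appearing in this scan.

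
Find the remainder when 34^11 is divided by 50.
34

Use repeated squaring. Binary(11) = 1011. Walk through the bits of the exponent 11 left-to-right: at each bit after the leading one, square the running value, then multiply by 34 if the bit is 1 (always reducing mod 50):
  bit 1 = 1 (leading): start with 34.
  bit 2 = 0: square 34^2 = 1156 ≡ 6 (mod 50).
  bit 3 = 1: square 6^2 = 36; bit is 1, so multiply 36·34 = 1224 ≡ 24 (mod 50).
  bit 4 = 1: square 24^2 = 576 ≡ 26; bit is 1, so multiply 26·34 = 884 ≡ 34 (mod 50).
Final value: 34^11 ≡ 34 (mod 50).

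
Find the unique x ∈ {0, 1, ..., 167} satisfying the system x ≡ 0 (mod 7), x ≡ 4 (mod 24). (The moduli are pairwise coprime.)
The moduli 7, 24 are pairwise coprime, so by the CRT there is a unique solution mod 7·24 = 168.
Solve by successive substitution. Start with x ≡ 0 (mod 7).
  Combine with x ≡ 4 (mod 24): write x = 7·t and require 7·t ≡ 4 (mod 24). Since 7^(−1) ≡ 7 (mod 24), t ≡ 7·4 ≡ 4 (mod 24). So x ≡ 7·4 = 28 (mod 168).
Unique solution in [0, 168): x = 28.

Final answer: x ≡ 28 (mod 168); the representative in [0, 168) is 28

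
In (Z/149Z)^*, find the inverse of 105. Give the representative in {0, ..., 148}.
Apply the extended Euclidean algorithm to (149, 105), tracking rows (r, s, t) with s·149 + t·105 = r. Each division r_prev = q·r_cur + r_new produces the new row as (previous row) − q·(current row):
  row A: (149, 1, 0)   [1·149 + 0·105 = 149]
  row B: (105, 0, 1)   [0·149 + 1·105 = 105]
  149 = 1·105 + 44   → row C = row A − 1·row B = (44, 1, −1)   [check: 1·149 − 1·105 = 44]
  105 = 2·44 + 17   → row D = row B − 2·row C = (17, −2, 3)   [check: −2·149 + 3·105 = 17]
  44 = 2·17 + 10   → row E = row C − 2·row D = (10, 5, −7)   [check: 5·149 − 7·105 = 10]
  17 = 1·10 + 7   → row F = row D − 1·row E = (7, −7, 10)   [check: −7·149 + 10·105 = 7]
  10 = 1·7 + 3   → row G = row E − 1·row F = (3, 12, −17)   [check: 12·149 − 17·105 = 3]
  7 = 2·3 + 1   → row H = row F − 2·row G = (1, −31, 44)   [check: −31·149 + 44·105 = 1]
  3 = 3·1 + 0   → remainder 0, stop. gcd = 1 (last nonzero row H).
The gcd is 1, so 105 is invertible mod 149. The last nonzero row gives −31·149 + 44·105 = 1, so t = 44. So 105^(−1) ≡ 44 (mod 149). Verify: 105 · 44 = 4620 ≡ 1 (mod 149). ✓

Final answer: 105^(−1) ≡ 44 (mod 149)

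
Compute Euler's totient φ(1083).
φ is multiplicative, with φ(p^e) = p^e − p^(e−1). Factorise 1083 = 3 · 19^2. Then
  φ(1083) = (3 − 1) · (19^2 − 19^1) = 2 · 342 = 684.

Final answer: φ(1083) = 684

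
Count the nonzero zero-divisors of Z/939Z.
Z/939Z has 314 nonzero zero-divisors

In Z/939Z each nonzero element is either a unit (gcd with 939 is 1) or a zero-divisor (gcd > 1). The number of units is φ(939): factorise 939 = 3 · 313, so φ(939) = (3 − 1) · (313 − 1) = 2 · 312 = 624. The nonzero elements number 939 − 1 = 938. Hence the nonzero zero-divisors number 938 − 624 = 314.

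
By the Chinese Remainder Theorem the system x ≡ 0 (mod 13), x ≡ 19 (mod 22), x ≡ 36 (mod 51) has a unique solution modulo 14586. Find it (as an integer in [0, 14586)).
x ≡ 10491 (mod 14586); the representative in [0, 14586) is 10491

The moduli 13, 22, 51 are pairwise coprime, so by the CRT there is a unique solution mod 13·22·51 = 14586.
Solve by successive substitution. Start with x ≡ 0 (mod 13).
  Combine with x ≡ 19 (mod 22): write x = 13·t and require 13·t ≡ 19 (mod 22). Since 13^(−1) ≡ 17 (mod 22), t ≡ 17·19 ≡ 15 (mod 22). So x ≡ 13·15 = 195 (mod 286).
  Combine with x ≡ 36 (mod 51): write x = 195 + 286·t and require 195 + 286·t ≡ 36 (mod 51), i.e. 286·t ≡ 36 − 195 ≡ 45 (mod 51). Since 286^(−1) ≡ 28 (mod 51) (286 ≡ 31 (mod 51)), t ≡ 28·45 ≡ 36 (mod 51). So x ≡ 195 + 286·36 = 10491 (mod 14586).
Unique solution in [0, 14586): x = 10491.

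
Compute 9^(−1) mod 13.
9^(−1) ≡ 3 (mod 13)

Apply the extended Euclidean algorithm to (13, 9), tracking rows (r, s, t) with s·13 + t·9 = r. Each division r_prev = q·r_cur + r_new produces the new row as (previous row) − q·(current row):
  row A: (13, 1, 0)   [1·13 + 0·9 = 13]
  row B: (9, 0, 1)   [0·13 + 1·9 = 9]
  13 = 1·9 + 4   → row C = row A − 1·row B = (4, 1, −1)   [check: 1·13 − 1·9 = 4]
  9 = 2·4 + 1   → row D = row B − 2·row C = (1, −2, 3)   [check: −2·13 + 3·9 = 1]
  4 = 4·1 + 0   → remainder 0, stop. gcd = 1 (last nonzero row D).
The gcd is 1, so 9 is invertible mod 13. The last nonzero row gives −2·13 + 3·9 = 1, so t = 3. So 9^(−1) ≡ 3 (mod 13). Verify: 9 · 3 = 27 ≡ 1 (mod 13). ✓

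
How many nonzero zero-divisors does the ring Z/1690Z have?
In Z/1690Z each nonzero element is either a unit (gcd with 1690 is 1) or a zero-divisor (gcd > 1). The number of units is φ(1690): factorise 1690 = 2 · 5 · 13^2, so φ(1690) = (2 − 1) · (5 − 1) · (13^2 − 13^1) = 1 · 4 · 156 = 624. The nonzero elements number 1690 − 1 = 1689. Hence the nonzero zero-divisors number 1689 − 624 = 1065.

Final answer: Z/1690Z has 1065 nonzero zero-divisors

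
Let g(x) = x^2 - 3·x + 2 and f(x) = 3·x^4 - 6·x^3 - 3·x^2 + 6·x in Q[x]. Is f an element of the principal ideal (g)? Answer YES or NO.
In Q[x] the ideal (g) consists of all multiples of g, so f ∈ (g) iff g | f, i.e. iff the remainder of f on division by g is 0. Divide f by g (g is monic, so eliminate the leading term of the running remainder at each step):
  leading term 3·x^4: subtract (3·x^2)·g(x) = 3·x^4 - 9·x^3 + 6·x^2, leaving 3·x^3 - 9·x^2 + 6·x
  leading term 3·x^3: subtract (3·x)·g(x) = 3·x^3 - 9·x^2 + 6·x, leaving 0
The remainder is 0, so f(x) = g(x) · h(x) with h(x) = 3·x^2 + 3·x. Hence g | f, i.e. f ∈ (g).

Final answer: YES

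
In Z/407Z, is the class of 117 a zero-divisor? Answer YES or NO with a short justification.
gcd(117, 407) = 1, so 117 is a unit in Z/407Z (it has a multiplicative inverse). A unit cannot be a zero-divisor: if 117·b ≡ 0 then multiplying both sides by 117^(−1) gives b ≡ 0. So 117 is not a zero-divisor.

Final answer: NO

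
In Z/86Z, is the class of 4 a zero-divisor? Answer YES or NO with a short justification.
gcd(4, 86) = 2 > 1, so 4 is not a unit in Z/86Z. In Z/nZ every nonzero non-unit is a zero-divisor: explicitly, take b = 86/gcd = 43 ≠ 0 (mod 86); then 4·43 = 172 = 2·86, i.e. 4·43 ≡ 0 (mod 86). So 4 is a zero-divisor.

Final answer: YES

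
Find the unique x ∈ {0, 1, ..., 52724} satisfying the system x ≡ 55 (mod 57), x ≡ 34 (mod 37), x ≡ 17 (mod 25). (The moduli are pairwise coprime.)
The moduli 57, 37, 25 are pairwise coprime, so by the CRT there is a unique solution mod 57·37·25 = 52725.
Solve by successive substitution. Start with x ≡ 55 (mod 57).
  Combine with x ≡ 34 (mod 37): write x = 55 + 57·t and require 55 + 57·t ≡ 34 (mod 37), i.e. 57·t ≡ 34 − 55 ≡ 16 (mod 37). Since 57^(−1) ≡ 13 (mod 37) (57 ≡ 20 (mod 37)), t ≡ 13·16 ≡ 23 (mod 37). So x ≡ 55 + 57·23 = 1366 (mod 2109).
  Combine with x ≡ 17 (mod 25): write x = 1366 + 2109·t and require 1366 + 2109·t ≡ 17 (mod 25), i.e. 2109·t ≡ 17 − 1366 ≡ 1 (mod 25). Since 2109^(−1) ≡ 14 (mod 25) (2109 ≡ 9 (mod 25)), t ≡ 14·1 ≡ 14 (mod 25). So x ≡ 1366 + 2109·14 = 30892 (mod 52725).
Unique solution in [0, 52725): x = 30892.

Final answer: x ≡ 30892 (mod 52725); the representative in [0, 52725) is 30892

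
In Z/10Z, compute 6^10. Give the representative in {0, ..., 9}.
Use repeated squaring. Binary(10) = 1010. Walk through the bits of the exponent 10 left-to-right: at each bit after the leading one, square the running value, then multiply by 6 if the bit is 1 (always reducing mod 10):
  bit 1 = 1 (leading): start with 6.
  bit 2 = 0: square 6^2 = 36 ≡ 6 (mod 10).
  bit 3 = 1: square 6^2 = 36 ≡ 6; bit is 1, so multiply 6·6 = 36 ≡ 6 (mod 10).
  bit 4 = 0: square 6^2 = 36 ≡ 6 (mod 10).
Final value: 6^10 ≡ 6 (mod 10).

Final answer: 6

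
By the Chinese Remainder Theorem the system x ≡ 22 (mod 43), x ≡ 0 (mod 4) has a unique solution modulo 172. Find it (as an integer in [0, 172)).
The moduli 43, 4 are pairwise coprime, so by the CRT there is a unique solution mod 43·4 = 172.
Solve by successive substitution. Start with x ≡ 22 (mod 43).
  Combine with x ≡ 0 (mod 4): write x = 22 + 43·t and require 22 + 43·t ≡ 0 (mod 4), i.e. 43·t ≡ 0 − 22 ≡ 2 (mod 4). Since 43^(−1) ≡ 3 (mod 4) (43 ≡ 3 (mod 4)), t ≡ 3·2 ≡ 2 (mod 4). So x ≡ 22 + 43·2 = 108 (mod 172).
Unique solution in [0, 172): x = 108.

Final answer: x ≡ 108 (mod 172); the representative in [0, 172) is 108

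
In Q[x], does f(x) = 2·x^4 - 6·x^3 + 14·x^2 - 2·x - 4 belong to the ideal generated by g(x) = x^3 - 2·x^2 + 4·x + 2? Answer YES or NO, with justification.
NO

In Q[x] the ideal (g) consists of all multiples of g, so f ∈ (g) iff g | f, i.e. iff the remainder of f on division by g is 0. Divide f by g (g is monic, so eliminate the leading term of the running remainder at each step):
  leading term 2·x^4: subtract (2·x)·g(x) = 2·x^4 - 4·x^3 + 8·x^2 + 4·x, leaving -2·x^3 + 6·x^2 - 6·x - 4
  leading term -2·x^3: subtract (-2)·g(x) = -2·x^3 + 4·x^2 - 8·x - 4, leaving 2·x^2 + 2·x
The remainder r(x) = 2·x^2 + 2·x ≠ 0 (and deg r < deg g), so g ∤ f, i.e. f ∉ (g).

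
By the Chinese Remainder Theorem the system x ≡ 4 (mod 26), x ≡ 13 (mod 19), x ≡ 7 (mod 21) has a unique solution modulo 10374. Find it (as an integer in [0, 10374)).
x ≡ 4060 (mod 10374); the representative in [0, 10374) is 4060

The moduli 26, 19, 21 are pairwise coprime, so by the CRT there is a unique solution mod 26·19·21 = 10374.
Solve by successive substitution. Start with x ≡ 4 (mod 26).
  Combine with x ≡ 13 (mod 19): write x = 4 + 26·t and require 4 + 26·t ≡ 13 (mod 19), i.e. 26·t ≡ 13 − 4 ≡ 9 (mod 19). Since 26^(−1) ≡ 11 (mod 19) (26 ≡ 7 (mod 19)), t ≡ 11·9 ≡ 4 (mod 19). So x ≡ 4 + 26·4 = 108 (mod 494).
  Combine with x ≡ 7 (mod 21): write x = 108 + 494·t and require 108 + 494·t ≡ 7 (mod 21), i.e. 494·t ≡ 7 − 108 ≡ 4 (mod 21). Since 494^(−1) ≡ 2 (mod 21) (494 ≡ 11 (mod 21)), t ≡ 2·4 ≡ 8 (mod 21). So x ≡ 108 + 494·8 = 4060 (mod 10374).
Unique solution in [0, 10374): x = 4060.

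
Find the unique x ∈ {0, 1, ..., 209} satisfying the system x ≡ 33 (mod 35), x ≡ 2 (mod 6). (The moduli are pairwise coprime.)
The moduli 35, 6 are pairwise coprime, so by the CRT there is a unique solution mod 35·6 = 210.
Solve by successive substitution. Start with x ≡ 33 (mod 35).
  Combine with x ≡ 2 (mod 6): write x = 33 + 35·t and require 33 + 35·t ≡ 2 (mod 6), i.e. 35·t ≡ 2 − 33 ≡ 5 (mod 6). Since 35^(−1) ≡ 5 (mod 6) (35 ≡ 5 (mod 6)), t ≡ 5·5 ≡ 1 (mod 6). So x ≡ 33 + 35·1 = 68 (mod 210).
Unique solution in [0, 210): x = 68.

Final answer: x ≡ 68 (mod 210); the representative in [0, 210) is 68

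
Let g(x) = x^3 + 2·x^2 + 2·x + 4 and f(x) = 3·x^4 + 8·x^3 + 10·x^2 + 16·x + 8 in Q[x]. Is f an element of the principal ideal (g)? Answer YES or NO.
In Q[x] the ideal (g) consists of all multiples of g, so f ∈ (g) iff g | f, i.e. iff the remainder of f on division by g is 0. Divide f by g (g is monic, so eliminate the leading term of the running remainder at each step):
  leading term 3·x^4: subtract (3·x)·g(x) = 3·x^4 + 6·x^3 + 6·x^2 + 12·x, leaving 2·x^3 + 4·x^2 + 4·x + 8
  leading term 2·x^3: subtract (2)·g(x) = 2·x^3 + 4·x^2 + 4·x + 8, leaving 0
The remainder is 0, so f(x) = g(x) · h(x) with h(x) = 3·x + 2. Hence g | f, i.e. f ∈ (g).

Final answer: YES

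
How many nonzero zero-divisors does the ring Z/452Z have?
Z/452Z has 227 nonzero zero-divisors

In Z/452Z each nonzero element is either a unit (gcd with 452 is 1) or a zero-divisor (gcd > 1). The number of units is φ(452): factorise 452 = 2^2 · 113, so φ(452) = (2^2 − 2^1) · (113 − 1) = 2 · 112 = 224. The nonzero elements number 452 − 1 = 451. Hence the nonzero zero-divisors number 451 − 224 = 227.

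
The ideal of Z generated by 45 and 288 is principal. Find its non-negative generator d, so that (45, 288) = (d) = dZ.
In the PID Z, (a, b) is generated by gcd(a, b). Compute gcd(288, 45) with the extended Euclidean algorithm, tracking rows (r, s, t) with s·288 + t·45 = r:
  row A: (288, 1, 0)   [1·288 + 0·45 = 288]
  row B: (45, 0, 1)   [0·288 + 1·45 = 45]
  288 = 6·45 + 18   → row C = row A − 6·row B = (18, 1, −6)   [check: 1·288 − 6·45 = 18]
  45 = 2·18 + 9   → row D = row B − 2·row C = (9, −2, 13)   [check: −2·288 + 13·45 = 9]
  18 = 2·9 + 0   → remainder 0, stop. gcd = 9 (last nonzero row D).
So gcd(45, 288) = 9, with Bézout identity −2·288 + 13·45 = 9. Containment (⊇): the Bézout identity exhibits 9 as an element of (45, 288), giving (9) ⊆ (45, 288). Containment (⊆): since 9 | 45 and 9 | 288 (45 = 9·5, 288 = 9·32), every Z-linear combination of 45 and 288 is divisible by 9, so (45, 288) ⊆ (9). Therefore (45, 288) = (9), d = 9.

Final answer: (45, 288) = (9); d = 9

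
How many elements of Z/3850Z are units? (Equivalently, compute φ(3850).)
An element a ∈ Z/3850Z is a unit iff gcd(a, 3850) = 1, so the number of units is φ(3850). φ is multiplicative, with φ(p^e) = p^e − p^(e−1). Factorise 3850 = 2 · 5^2 · 7 · 11. Then
  φ(3850) = (2 − 1) · (5^2 − 5^1) · (7 − 1) · (11 − 1) = 1 · 20 · 6 · 10 = 1200.

Final answer: Z/3850Z has φ(3850) = 1200 units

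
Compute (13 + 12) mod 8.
1

Reduce the summands first: 13 ≡ 5, 12 ≡ 4 (mod 8), so 13 + 12 ≡ 5 + 4 (mod 8). 5 + 4 = 9; 9 = 1·8 + 1, so (13 + 12) mod 8 = 1.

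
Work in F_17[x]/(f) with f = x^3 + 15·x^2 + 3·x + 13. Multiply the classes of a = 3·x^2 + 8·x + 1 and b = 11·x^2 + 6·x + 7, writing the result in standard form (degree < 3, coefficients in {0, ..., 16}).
Multiply as integer polynomials: a · b = 33·x^4 + 106·x^3 + 80·x^2 + 62·x + 7. Reducing coefficients mod 17: a · b ≡ 16·x^4 + 4·x^3 + 12·x^2 + 11·x + 7. Now divide by f(x) = x^3 + 15·x^2 + 3·x + 13 in F_17[x], eliminating the leading term at each step:
  leading term 16·x^4: subtract (16·x)·f(x) = 16·x^4 + 2·x^3 + 14·x^2 + 4·x, leaving 2·x^3 + 15·x^2 + 7·x + 7 (coefficients mod 17)
  leading term 2·x^3: subtract (2)·f(x) = 2·x^3 + 13·x^2 + 6·x + 9, leaving 2·x^2 + x + 15 (coefficients mod 17)
The degree is now < 3, so this is the remainder. Hence a · b ≡ 2·x^2 + x + 15 in F_17[x]/(f).

Final answer: a · b ≡ 2·x^2 + x + 15 (mod f(x))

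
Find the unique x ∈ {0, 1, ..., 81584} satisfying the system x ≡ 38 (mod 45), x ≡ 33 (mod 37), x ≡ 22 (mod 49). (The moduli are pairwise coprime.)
The moduli 45, 37, 49 are pairwise coprime, so by the CRT there is a unique solution mod 45·37·49 = 81585.
Solve by successive substitution. Start with x ≡ 38 (mod 45).
  Combine with x ≡ 33 (mod 37): write x = 38 + 45·t and require 38 + 45·t ≡ 33 (mod 37), i.e. 45·t ≡ 33 − 38 ≡ 32 (mod 37). Since 45^(−1) ≡ 14 (mod 37) (45 ≡ 8 (mod 37)), t ≡ 14·32 ≡ 4 (mod 37). So x ≡ 38 + 45·4 = 218 (mod 1665).
  Combine with x ≡ 22 (mod 49): write x = 218 + 1665·t and require 218 + 1665·t ≡ 22 (mod 49), i.e. 1665·t ≡ 22 − 218 ≡ 0 (mod 49). Since 1665^(−1) ≡ 48 (mod 49) (1665 ≡ 48 (mod 49)), t ≡ 48·0 ≡ 0 (mod 49). So x ≡ 218 + 1665·0 = 218 (mod 81585).
Unique solution in [0, 81585): x = 218.

Final answer: x ≡ 218 (mod 81585); the representative in [0, 81585) is 218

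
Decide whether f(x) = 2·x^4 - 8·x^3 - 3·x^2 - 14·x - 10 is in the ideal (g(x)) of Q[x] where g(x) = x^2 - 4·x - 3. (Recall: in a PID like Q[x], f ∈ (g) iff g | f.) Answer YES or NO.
In Q[x] the ideal (g) consists of all multiples of g, so f ∈ (g) iff g | f, i.e. iff the remainder of f on division by g is 0. Divide f by g (g is monic, so eliminate the leading term of the running remainder at each step):
  leading term 2·x^4: subtract (2·x^2)·g(x) = 2·x^4 - 8·x^3 - 6·x^2, leaving 3·x^2 - 14·x - 10
  leading term 3·x^2: subtract (3)·g(x) = 3·x^2 - 12·x - 9, leaving -2·x - 1
The remainder r(x) = -2·x - 1 ≠ 0 (and deg r < deg g), so g ∤ f, i.e. f ∉ (g).

Final answer: NO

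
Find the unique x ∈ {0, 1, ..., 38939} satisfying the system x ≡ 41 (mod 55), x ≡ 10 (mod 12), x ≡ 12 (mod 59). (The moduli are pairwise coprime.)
x ≡ 36946 (mod 38940); the representative in [0, 38940) is 36946

The moduli 55, 12, 59 are pairwise coprime, so by the CRT there is a unique solution mod 55·12·59 = 38940.
Solve by successive substitution. Start with x ≡ 41 (mod 55).
  Combine with x ≡ 10 (mod 12): write x = 41 + 55·t and require 41 + 55·t ≡ 10 (mod 12), i.e. 55·t ≡ 10 − 41 ≡ 5 (mod 12). Since 55^(−1) ≡ 7 (mod 12) (55 ≡ 7 (mod 12)), t ≡ 7·5 ≡ 11 (mod 12). So x ≡ 41 + 55·11 = 646 (mod 660).
  Combine with x ≡ 12 (mod 59): write x = 646 + 660·t and require 646 + 660·t ≡ 12 (mod 59), i.e. 660·t ≡ 12 − 646 ≡ 15 (mod 59). Since 660^(−1) ≡ 43 (mod 59) (660 ≡ 11 (mod 59)), t ≡ 43·15 ≡ 55 (mod 59). So x ≡ 646 + 660·55 = 36946 (mod 38940).
Unique solution in [0, 38940): x = 36946.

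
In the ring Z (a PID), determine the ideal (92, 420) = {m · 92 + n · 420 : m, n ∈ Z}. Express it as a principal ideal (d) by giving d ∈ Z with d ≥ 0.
In the PID Z, (a, b) is generated by gcd(a, b). Compute gcd(420, 92) with the extended Euclidean algorithm, tracking rows (r, s, t) with s·420 + t·92 = r:
  row A: (420, 1, 0)   [1·420 + 0·92 = 420]
  row B: (92, 0, 1)   [0·420 + 1·92 = 92]
  420 = 4·92 + 52   → row C = row A − 4·row B = (52, 1, −4)   [check: 1·420 − 4·92 = 52]
  92 = 1·52 + 40   → row D = row B − 1·row C = (40, −1, 5)   [check: −1·420 + 5·92 = 40]
  52 = 1·40 + 12   → row E = row C − 1·row D = (12, 2, −9)   [check: 2·420 − 9·92 = 12]
  40 = 3·12 + 4   → row F = row D − 3·row E = (4, −7, 32)   [check: −7·420 + 32·92 = 4]
  12 = 3·4 + 0   → remainder 0, stop. gcd = 4 (last nonzero row F).
So gcd(92, 420) = 4, with Bézout identity −7·420 + 32·92 = 4. Containment (⊇): the Bézout identity exhibits 4 as an element of (92, 420), giving (4) ⊆ (92, 420). Containment (⊆): since 4 | 92 and 4 | 420 (92 = 4·23, 420 = 4·105), every Z-linear combination of 92 and 420 is divisible by 4, so (92, 420) ⊆ (4). Therefore (92, 420) = (4), d = 4.

Final answer: (92, 420) = (4); d = 4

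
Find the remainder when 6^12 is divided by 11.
Use repeated squaring. Binary(12) = 1100. Walk through the bits of the exponent 12 left-to-right: at each bit after the leading one, square the running value, then multiply by 6 if the bit is 1 (always reducing mod 11):
  bit 1 = 1 (leading): start with 6.
  bit 2 = 1: square 6^2 = 36 ≡ 3; bit is 1, so multiply 3·6 = 18 ≡ 7 (mod 11).
  bit 3 = 0: square 7^2 = 49 ≡ 5 (mod 11).
  bit 4 = 0: square 5^2 = 25 ≡ 3 (mod 11).
Final value: 6^12 ≡ 3 (mod 11).

Final answer: 3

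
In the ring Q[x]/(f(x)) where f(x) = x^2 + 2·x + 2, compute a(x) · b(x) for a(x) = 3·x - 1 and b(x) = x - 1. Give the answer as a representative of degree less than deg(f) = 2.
First multiply in Q[x] without reducing: a · b = 3·x^2 - 4·x + 1. Now divide by f(x) = x^2 + 2·x + 2, eliminating the leading term at each step:
  leading term 3·x^2: subtract (3)·f(x) = 3·x^2 + 6·x + 6, leaving -10·x - 5
The degree is now < 2, so this is the remainder. Hence a · b ≡ -10·x - 5 in Q[x]/(f).

Final answer: a · b ≡ -10·x - 5 (mod f(x))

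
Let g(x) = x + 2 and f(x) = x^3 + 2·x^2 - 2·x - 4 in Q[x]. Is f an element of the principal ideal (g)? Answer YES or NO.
In Q[x] the ideal (g) consists of all multiples of g, so f ∈ (g) iff g | f, i.e. iff the remainder of f on division by g is 0. Divide f by g (g is monic, so eliminate the leading term of the running remainder at each step):
  leading term x^3: subtract (x^2)·g(x) = x^3 + 2·x^2, leaving -2·x - 4
  leading term -2·x: subtract (-2)·g(x) = -2·x - 4, leaving 0
The remainder is 0, so f(x) = g(x) · h(x) with h(x) = x^2 - 2. Hence g | f, i.e. f ∈ (g).

Final answer: YES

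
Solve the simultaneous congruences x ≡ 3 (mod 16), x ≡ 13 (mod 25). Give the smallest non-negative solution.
x ≡ 163 (mod 400); the representative in [0, 400) is 163

The moduli 16, 25 are pairwise coprime, so by the CRT there is a unique solution mod 16·25 = 400.
Solve by successive substitution. Start with x ≡ 3 (mod 16).
  Combine with x ≡ 13 (mod 25): write x = 3 + 16·t and require 3 + 16·t ≡ 13 (mod 25), i.e. 16·t ≡ 13 − 3 ≡ 10 (mod 25). Since 16^(−1) ≡ 11 (mod 25), t ≡ 11·10 ≡ 10 (mod 25). So x ≡ 3 + 16·10 = 163 (mod 400).
Unique solution in [0, 400): x = 163.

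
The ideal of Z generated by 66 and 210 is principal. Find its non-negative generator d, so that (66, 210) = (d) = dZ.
(66, 210) = (6); d = 6

In the PID Z, (a, b) is generated by gcd(a, b). Compute gcd(210, 66) with the extended Euclidean algorithm, tracking rows (r, s, t) with s·210 + t·66 = r:
  row A: (210, 1, 0)   [1·210 + 0·66 = 210]
  row B: (66, 0, 1)   [0·210 + 1·66 = 66]
  210 = 3·66 + 12   → row C = row A − 3·row B = (12, 1, −3)   [check: 1·210 − 3·66 = 12]
  66 = 5·12 + 6   → row D = row B − 5·row C = (6, −5, 16)   [check: −5·210 + 16·66 = 6]
  12 = 2·6 + 0   → remainder 0, stop. gcd = 6 (last nonzero row D).
So gcd(66, 210) = 6, with Bézout identity −5·210 + 16·66 = 6. Containment (⊇): the Bézout identity exhibits 6 as an element of (66, 210), giving (6) ⊆ (66, 210). Containment (⊆): since 6 | 66 and 6 | 210 (66 = 6·11, 210 = 6·35), every Z-linear combination of 66 and 210 is divisible by 6, so (66, 210) ⊆ (6). Therefore (66, 210) = (6), d = 6.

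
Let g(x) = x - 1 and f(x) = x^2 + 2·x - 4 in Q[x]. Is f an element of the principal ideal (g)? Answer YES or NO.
In Q[x] the ideal (g) consists of all multiples of g, so f ∈ (g) iff g | f, i.e. iff the remainder of f on division by g is 0. Divide f by g (g is monic, so eliminate the leading term of the running remainder at each step):
  leading term x^2: subtract (x)·g(x) = x^2 - x, leaving 3·x - 4
  leading term 3·x: subtract (3)·g(x) = 3·x - 3, leaving -1
The remainder r(x) = -1 ≠ 0 (and deg r < deg g), so g ∤ f, i.e. f ∉ (g).

Final answer: NO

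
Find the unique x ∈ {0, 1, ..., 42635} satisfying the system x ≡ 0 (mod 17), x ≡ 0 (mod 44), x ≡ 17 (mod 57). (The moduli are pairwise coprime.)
x ≡ 26180 (mod 42636); the representative in [0, 42636) is 26180

The moduli 17, 44, 57 are pairwise coprime, so by the CRT there is a unique solution mod 17·44·57 = 42636.
Solve by successive substitution. Start with x ≡ 0 (mod 17).
  Combine with x ≡ 0 (mod 44): write x = 17·t and require 17·t ≡ 0 (mod 44). Since 17^(−1) ≡ 13 (mod 44), t ≡ 13·0 ≡ 0 (mod 44). So x ≡ 17·0 = 0 (mod 748).
  Combine with x ≡ 17 (mod 57): write x = 748·t and require 748·t ≡ 17 (mod 57). Since 748^(−1) ≡ 49 (mod 57) (748 ≡ 7 (mod 57)), t ≡ 49·17 ≡ 35 (mod 57). So x ≡ 748·35 = 26180 (mod 42636).
Unique solution in [0, 42636): x = 26180.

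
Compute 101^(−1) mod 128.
Apply the extended Euclidean algorithm to (128, 101), tracking rows (r, s, t) with s·128 + t·101 = r. Each division r_prev = q·r_cur + r_new produces the new row as (previous row) − q·(current row):
  row A: (128, 1, 0)   [1·128 + 0·101 = 128]
  row B: (101, 0, 1)   [0·128 + 1·101 = 101]
  128 = 1·101 + 27   → row C = row A − 1·row B = (27, 1, −1)   [check: 1·128 − 1·101 = 27]
  101 = 3·27 + 20   → row D = row B − 3·row C = (20, −3, 4)   [check: −3·128 + 4·101 = 20]
  27 = 1·20 + 7   → row E = row C − 1·row D = (7, 4, −5)   [check: 4·128 − 5·101 = 7]
  20 = 2·7 + 6   → row F = row D − 2·row E = (6, −11, 14)   [check: −11·128 + 14·101 = 6]
  7 = 1·6 + 1   → row G = row E − 1·row F = (1, 15, −19)   [check: 15·128 − 19·101 = 1]
  6 = 6·1 + 0   → remainder 0, stop. gcd = 1 (last nonzero row G).
The gcd is 1, so 101 is invertible mod 128. The last nonzero row gives 15·128 − 19·101 = 1, so t = −19. So 101^(−1) ≡ −19 ≡ 109 (mod 128). Verify: 101 · 109 = 11009 ≡ 1 (mod 128). ✓

Final answer: 101^(−1) ≡ 109 (mod 128)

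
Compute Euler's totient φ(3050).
φ is multiplicative, with φ(p^e) = p^e − p^(e−1). Factorise 3050 = 2 · 5^2 · 61. Then
  φ(3050) = (2 − 1) · (5^2 − 5^1) · (61 − 1) = 1 · 20 · 60 = 1200.

Final answer: φ(3050) = 1200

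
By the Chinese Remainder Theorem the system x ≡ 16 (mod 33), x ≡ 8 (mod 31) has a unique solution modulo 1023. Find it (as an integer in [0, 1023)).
x ≡ 907 (mod 1023); the representative in [0, 1023) is 907

The moduli 33, 31 are pairwise coprime, so by the CRT there is a unique solution mod 33·31 = 1023.
Solve by successive substitution. Start with x ≡ 16 (mod 33).
  Combine with x ≡ 8 (mod 31): write x = 16 + 33·t and require 16 + 33·t ≡ 8 (mod 31), i.e. 33·t ≡ 8 − 16 ≡ 23 (mod 31). Since 33^(−1) ≡ 16 (mod 31) (33 ≡ 2 (mod 31)), t ≡ 16·23 ≡ 27 (mod 31). So x ≡ 16 + 33·27 = 907 (mod 1023).
Unique solution in [0, 1023): x = 907.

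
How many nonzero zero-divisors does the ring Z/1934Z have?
Z/1934Z has 967 nonzero zero-divisors

In Z/1934Z each nonzero element is either a unit (gcd with 1934 is 1) or a zero-divisor (gcd > 1). The number of units is φ(1934): factorise 1934 = 2 · 967, so φ(1934) = (2 − 1) · (967 − 1) = 1 · 966 = 966. The nonzero elements number 1934 − 1 = 1933. Hence the nonzero zero-divisors number 1933 − 966 = 967.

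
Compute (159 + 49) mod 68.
4

Reduce the summands first: 159 ≡ 23 (mod 68), so 159 + 49 ≡ 23 + 49 (mod 68). 23 + 49 = 72; 72 = 1·68 + 4, so (159 + 49) mod 68 = 4.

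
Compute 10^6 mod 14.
Use repeated squaring. Binary(6) = 110. Walk through the bits of the exponent 6 left-to-right: at each bit after the leading one, square the running value, then multiply by 10 if the bit is 1 (always reducing mod 14):
  bit 1 = 1 (leading): start with 10.
  bit 2 = 1: square 10^2 = 100 ≡ 2; bit is 1, so multiply 2·10 = 20 ≡ 6 (mod 14).
  bit 3 = 0: square 6^2 = 36 ≡ 8 (mod 14).
Final value: 10^6 ≡ 8 (mod 14).

Final answer: 8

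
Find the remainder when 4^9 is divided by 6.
Use repeated squaring. Binary(9) = 1001. Walk through the bits of the exponent 9 left-to-right: at each bit after the leading one, square the running value, then multiply by 4 if the bit is 1 (always reducing mod 6):
  bit 1 = 1 (leading): start with 4.
  bit 2 = 0: square 4^2 = 16 ≡ 4 (mod 6).
  bit 3 = 0: square 4^2 = 16 ≡ 4 (mod 6).
  bit 4 = 1: square 4^2 = 16 ≡ 4; bit is 1, so multiply 4·4 = 16 ≡ 4 (mod 6).
Final value: 4^9 ≡ 4 (mod 6).

Final answer: 4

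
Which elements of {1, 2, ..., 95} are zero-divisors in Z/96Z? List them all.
nonzero zero-divisors of Z/96Z = {2, 3, 4, 6, 8, 9, 10, 12, 14, 15, 16, 18, 20, 21, 22, 24, 26, 27, 28, 30, 32, 33, 34, 36, 38, 39, 40, 42, 44, 45, 46, 48, 50, 51, 52, 54, 56, 57, 58, 60, 62, 63, 64, 66, 68, 69, 70, 72, 74, 75, 76, 78, 80, 81, 82, 84, 86, 87, 88, 90, 92, 93, 94}

An element a ∈ Z/96Z (with a ≠ 0) is a zero-divisor iff gcd(a, 96) > 1 (because a is a unit precisely when gcd(a, n) = 1, and in Z/nZ every nonzero, non-unit element is a zero-divisor). Scan a = 1, ..., 95 and keep those with gcd(a, 96) > 1:
  gcd(2, 96) = 2, gcd(3, 96) = 3, gcd(4, 96) = 4, gcd(6, 96) = 6, gcd(8, 96) = 8, gcd(9, 96) = 3, gcd(10, 96) = 2, gcd(12, 96) = 12, gcd(14, 96) = 2, gcd(15, 96) = 3, gcd(16, 96) = 16, gcd(18, 96) = 6, gcd(20, 96) = 4, gcd(21, 96) = 3, gcd(22, 96) = 2, gcd(24, 96) = 24, gcd(26, 96) = 2, gcd(27, 96) = 3, gcd(28, 96) = 4, gcd(30, 96) = 6, gcd(32, 96) = 32, gcd(33, 96) = 3, gcd(34, 96) = 2, gcd(36, 96) = 12, gcd(38, 96) = 2, gcd(39, 96) = 3, gcd(40, 96) = 8, gcd(42, 96) = 6, gcd(44, 96) = 4, gcd(45, 96) = 3, gcd(46, 96) = 2, gcd(48, 96) = 48, gcd(50, 96) = 2, gcd(51, 96) = 3, gcd(52, 96) = 4, gcd(54, 96) = 6, gcd(56, 96) = 8, gcd(57, 96) = 3, gcd(58, 96) = 2, gcd(60, 96) = 12, gcd(62, 96) = 2, gcd(63, 96) = 3, gcd(64, 96) = 32, gcd(66, 96) = 6, gcd(68, 96) = 4, gcd(69, 96) = 3, gcd(70, 96) = 2, gcd(72, 96) = 24, gcd(74, 96) = 2, gcd(75, 96) = 3, gcd(76, 96) = 4, gcd(78, 96) = 6, gcd(80, 96) = 16, gcd(81, 96) = 3, gcd(82, 96) = 2, gcd(84, 96) = 12, gcd(86, 96) = 2, gcd(87, 96) = 3, gcd(88, 96) = 8, gcd(90, 96) = 6, gcd(92, 96) = 4, gcd(93, 96) = 3, gcd(94, 96) = 2.
All other a ∈ {1, ..., 95} have gcd(a, 96) = 1 and are units. So the nonzero zero-divisors are exactly the 63 values of a appearing in this scan.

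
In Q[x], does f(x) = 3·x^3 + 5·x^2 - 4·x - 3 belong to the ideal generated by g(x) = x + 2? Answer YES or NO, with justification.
NO

In Q[x] the ideal (g) consists of all multiples of g, so f ∈ (g) iff g | f, i.e. iff the remainder of f on division by g is 0. Divide f by g (g is monic, so eliminate the leading term of the running remainder at each step):
  leading term 3·x^3: subtract (3·x^2)·g(x) = 3·x^3 + 6·x^2, leaving -x^2 - 4·x - 3
  leading term -x^2: subtract (-x)·g(x) = -x^2 - 2·x, leaving -2·x - 3
  leading term -2·x: subtract (-2)·g(x) = -2·x - 4, leaving 1
The remainder r(x) = 1 ≠ 0 (and deg r < deg g), so g ∤ f, i.e. f ∉ (g).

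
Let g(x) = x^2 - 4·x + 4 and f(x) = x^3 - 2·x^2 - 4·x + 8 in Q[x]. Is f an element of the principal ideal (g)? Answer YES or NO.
In Q[x] the ideal (g) consists of all multiples of g, so f ∈ (g) iff g | f, i.e. iff the remainder of f on division by g is 0. Divide f by g (g is monic, so eliminate the leading term of the running remainder at each step):
  leading term x^3: subtract (x)·g(x) = x^3 - 4·x^2 + 4·x, leaving 2·x^2 - 8·x + 8
  leading term 2·x^2: subtract (2)·g(x) = 2·x^2 - 8·x + 8, leaving 0
The remainder is 0, so f(x) = g(x) · h(x) with h(x) = x + 2. Hence g | f, i.e. f ∈ (g).

Final answer: YES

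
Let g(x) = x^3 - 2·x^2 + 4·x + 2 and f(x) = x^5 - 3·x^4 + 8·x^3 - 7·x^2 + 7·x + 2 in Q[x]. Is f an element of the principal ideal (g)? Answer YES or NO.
In Q[x] the ideal (g) consists of all multiples of g, so f ∈ (g) iff g | f, i.e. iff the remainder of f on division by g is 0. Divide f by g (g is monic, so eliminate the leading term of the running remainder at each step):
  leading term x^5: subtract (x^2)·g(x) = x^5 - 2·x^4 + 4·x^3 + 2·x^2, leaving -x^4 + 4·x^3 - 9·x^2 + 7·x + 2
  leading term -x^4: subtract (-x)·g(x) = -x^4 + 2·x^3 - 4·x^2 - 2·x, leaving 2·x^3 - 5·x^2 + 9·x + 2
  leading term 2·x^3: subtract (2)·g(x) = 2·x^3 - 4·x^2 + 8·x + 4, leaving -x^2 + x - 2
The remainder r(x) = -x^2 + x - 2 ≠ 0 (and deg r < deg g), so g ∤ f, i.e. f ∉ (g).

Final answer: NO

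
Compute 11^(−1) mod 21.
Apply the extended Euclidean algorithm to (21, 11), tracking rows (r, s, t) with s·21 + t·11 = r. Each division r_prev = q·r_cur + r_new produces the new row as (previous row) − q·(current row):
  row A: (21, 1, 0)   [1·21 + 0·11 = 21]
  row B: (11, 0, 1)   [0·21 + 1·11 = 11]
  21 = 1·11 + 10   → row C = row A − 1·row B = (10, 1, −1)   [check: 1·21 − 1·11 = 10]
  11 = 1·10 + 1   → row D = row B − 1·row C = (1, −1, 2)   [check: −1·21 + 2·11 = 1]
  10 = 10·1 + 0   → remainder 0, stop. gcd = 1 (last nonzero row D).
The gcd is 1, so 11 is invertible mod 21. The last nonzero row gives −1·21 + 2·11 = 1, so t = 2. So 11^(−1) ≡ 2 (mod 21). Verify: 11 · 2 = 22 ≡ 1 (mod 21). ✓

Final answer: 11^(−1) ≡ 2 (mod 21)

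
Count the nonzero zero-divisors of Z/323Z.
In Z/323Z each nonzero element is either a unit (gcd with 323 is 1) or a zero-divisor (gcd > 1). The number of units is φ(323): factorise 323 = 17 · 19, so φ(323) = (17 − 1) · (19 − 1) = 16 · 18 = 288. The nonzero elements number 323 − 1 = 322. Hence the nonzero zero-divisors number 322 − 288 = 34.

Final answer: Z/323Z has 34 nonzero zero-divisors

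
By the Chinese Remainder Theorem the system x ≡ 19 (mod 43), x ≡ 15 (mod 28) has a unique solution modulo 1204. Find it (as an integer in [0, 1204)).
The moduli 43, 28 are pairwise coprime, so by the CRT there is a unique solution mod 43·28 = 1204.
Solve by successive substitution. Start with x ≡ 19 (mod 43).
  Combine with x ≡ 15 (mod 28): write x = 19 + 43·t and require 19 + 43·t ≡ 15 (mod 28), i.e. 43·t ≡ 15 − 19 ≡ 24 (mod 28). Since 43^(−1) ≡ 15 (mod 28) (43 ≡ 15 (mod 28)), t ≡ 15·24 ≡ 24 (mod 28). So x ≡ 19 + 43·24 = 1051 (mod 1204).
Unique solution in [0, 1204): x = 1051.

Final answer: x ≡ 1051 (mod 1204); the representative in [0, 1204) is 1051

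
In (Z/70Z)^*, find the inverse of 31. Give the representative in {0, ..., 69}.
31^(−1) ≡ 61 (mod 70)

Apply the extended Euclidean algorithm to (70, 31), tracking rows (r, s, t) with s·70 + t·31 = r. Each division r_prev = q·r_cur + r_new produces the new row as (previous row) − q·(current row):
  row A: (70, 1, 0)   [1·70 + 0·31 = 70]
  row B: (31, 0, 1)   [0·70 + 1·31 = 31]
  70 = 2·31 + 8   → row C = row A − 2·row B = (8, 1, −2)   [check: 1·70 − 2·31 = 8]
  31 = 3·8 + 7   → row D = row B − 3·row C = (7, −3, 7)   [check: −3·70 + 7·31 = 7]
  8 = 1·7 + 1   → row E = row C − 1·row D = (1, 4, −9)   [check: 4·70 − 9·31 = 1]
  7 = 7·1 + 0   → remainder 0, stop. gcd = 1 (last nonzero row E).
The gcd is 1, so 31 is invertible mod 70. The last nonzero row gives 4·70 − 9·31 = 1, so t = −9. So 31^(−1) ≡ −9 ≡ 61 (mod 70). Verify: 31 · 61 = 1891 ≡ 1 (mod 70). ✓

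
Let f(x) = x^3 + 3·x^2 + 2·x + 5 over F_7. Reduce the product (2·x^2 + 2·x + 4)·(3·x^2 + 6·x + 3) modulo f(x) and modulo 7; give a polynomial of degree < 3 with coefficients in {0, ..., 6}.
a · b ≡ 4·x^2 + 5 (mod f(x))

Multiply as integer polynomials: a · b = 6·x^4 + 18·x^3 + 30·x^2 + 30·x + 12. Reducing coefficients mod 7: a · b ≡ 6·x^4 + 4·x^3 + 2·x^2 + 2·x + 5. Now divide by f(x) = x^3 + 3·x^2 + 2·x + 5 in F_7[x], eliminating the leading term at each step:
  leading term 6·x^4: subtract (6·x)·f(x) = 6·x^4 + 4·x^3 + 5·x^2 + 2·x, leaving 4·x^2 + 5 (coefficients mod 7)
The degree is now < 3, so this is the remainder. Hence a · b ≡ 4·x^2 + 5 in F_7[x]/(f).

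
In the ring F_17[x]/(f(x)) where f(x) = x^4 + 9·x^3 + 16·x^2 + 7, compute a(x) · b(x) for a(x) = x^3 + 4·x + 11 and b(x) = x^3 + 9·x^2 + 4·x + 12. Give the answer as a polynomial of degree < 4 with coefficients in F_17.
Multiply as integer polynomials: a · b = x^6 + 9·x^5 + 8·x^4 + 59·x^3 + 115·x^2 + 92·x + 132. Reducing coefficients mod 17: a · b ≡ x^6 + 9·x^5 + 8·x^4 + 8·x^3 + 13·x^2 + 7·x + 13. Now divide by f(x) = x^4 + 9·x^3 + 16·x^2 + 7 in F_17[x], eliminating the leading term at each step:
  leading term x^6: subtract (x^2)·f(x) = x^6 + 9·x^5 + 16·x^4 + 7·x^2, leaving 9·x^4 + 8·x^3 + 6·x^2 + 7·x + 13 (coefficients mod 17)
  leading term 9·x^4: subtract (9)·f(x) = 9·x^4 + 13·x^3 + 8·x^2 + 12, leaving 12·x^3 + 15·x^2 + 7·x + 1 (coefficients mod 17)
The degree is now < 4, so this is the remainder. Hence a · b ≡ 12·x^3 + 15·x^2 + 7·x + 1 in F_17[x]/(f).

Final answer: a · b ≡ 12·x^3 + 15·x^2 + 7·x + 1 (mod f(x))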